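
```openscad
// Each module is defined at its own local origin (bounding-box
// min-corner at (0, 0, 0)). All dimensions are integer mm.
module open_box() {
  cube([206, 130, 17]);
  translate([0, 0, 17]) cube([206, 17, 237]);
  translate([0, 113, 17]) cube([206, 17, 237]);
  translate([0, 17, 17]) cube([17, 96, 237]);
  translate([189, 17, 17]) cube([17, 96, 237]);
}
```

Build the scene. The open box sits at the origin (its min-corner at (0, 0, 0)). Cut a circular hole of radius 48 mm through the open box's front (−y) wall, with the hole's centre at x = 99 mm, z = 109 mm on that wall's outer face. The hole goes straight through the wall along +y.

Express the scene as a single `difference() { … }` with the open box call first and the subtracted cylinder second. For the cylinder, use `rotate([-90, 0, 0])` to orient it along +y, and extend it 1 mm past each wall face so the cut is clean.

difference() {
  open_box();
  translate([99, -1, 109]) rotate([-90, 0, 0]) cylinder(h = 19, r = 48);
}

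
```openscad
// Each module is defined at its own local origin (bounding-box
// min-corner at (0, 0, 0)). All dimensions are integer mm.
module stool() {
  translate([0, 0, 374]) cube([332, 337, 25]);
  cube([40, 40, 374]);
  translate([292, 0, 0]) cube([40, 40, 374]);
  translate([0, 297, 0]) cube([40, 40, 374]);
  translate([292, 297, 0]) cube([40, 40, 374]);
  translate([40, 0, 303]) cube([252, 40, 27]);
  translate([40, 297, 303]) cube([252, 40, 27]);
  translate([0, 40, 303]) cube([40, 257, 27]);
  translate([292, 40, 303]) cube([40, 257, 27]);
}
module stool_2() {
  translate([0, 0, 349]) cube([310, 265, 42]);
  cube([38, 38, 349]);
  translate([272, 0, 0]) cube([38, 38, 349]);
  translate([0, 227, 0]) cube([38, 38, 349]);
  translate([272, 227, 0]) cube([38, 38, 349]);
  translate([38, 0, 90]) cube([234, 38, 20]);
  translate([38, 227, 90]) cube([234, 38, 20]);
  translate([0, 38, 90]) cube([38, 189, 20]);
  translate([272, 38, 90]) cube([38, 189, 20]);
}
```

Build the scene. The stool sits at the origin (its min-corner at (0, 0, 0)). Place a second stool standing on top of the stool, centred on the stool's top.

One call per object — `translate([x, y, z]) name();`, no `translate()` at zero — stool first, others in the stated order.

stool();
translate([11, 36, 399]) stool_2();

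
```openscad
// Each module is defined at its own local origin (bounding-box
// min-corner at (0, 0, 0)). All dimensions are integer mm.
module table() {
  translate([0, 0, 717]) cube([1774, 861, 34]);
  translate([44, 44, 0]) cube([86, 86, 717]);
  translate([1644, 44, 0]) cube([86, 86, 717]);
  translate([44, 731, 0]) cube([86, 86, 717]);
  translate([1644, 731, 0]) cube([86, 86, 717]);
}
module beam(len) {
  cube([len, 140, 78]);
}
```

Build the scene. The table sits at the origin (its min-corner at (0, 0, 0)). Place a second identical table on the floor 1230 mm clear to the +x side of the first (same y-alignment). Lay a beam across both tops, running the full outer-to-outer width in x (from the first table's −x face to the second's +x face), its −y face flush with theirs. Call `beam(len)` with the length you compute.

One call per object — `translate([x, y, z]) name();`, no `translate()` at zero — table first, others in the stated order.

table();
translate([3004, 0, 0]) table();
translate([0, 0, 751]) beam(4778);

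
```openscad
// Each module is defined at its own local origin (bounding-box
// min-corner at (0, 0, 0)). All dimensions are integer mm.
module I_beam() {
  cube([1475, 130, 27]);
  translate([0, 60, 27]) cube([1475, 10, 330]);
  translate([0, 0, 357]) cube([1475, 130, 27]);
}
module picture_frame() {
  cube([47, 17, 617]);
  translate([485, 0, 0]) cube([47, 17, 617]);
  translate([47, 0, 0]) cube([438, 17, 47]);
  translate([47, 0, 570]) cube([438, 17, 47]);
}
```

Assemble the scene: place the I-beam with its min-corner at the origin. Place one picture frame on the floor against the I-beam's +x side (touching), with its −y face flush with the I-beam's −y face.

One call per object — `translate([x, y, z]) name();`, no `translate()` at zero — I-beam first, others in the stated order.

I_beam();
translate([1475, 0, 0]) picture_frame();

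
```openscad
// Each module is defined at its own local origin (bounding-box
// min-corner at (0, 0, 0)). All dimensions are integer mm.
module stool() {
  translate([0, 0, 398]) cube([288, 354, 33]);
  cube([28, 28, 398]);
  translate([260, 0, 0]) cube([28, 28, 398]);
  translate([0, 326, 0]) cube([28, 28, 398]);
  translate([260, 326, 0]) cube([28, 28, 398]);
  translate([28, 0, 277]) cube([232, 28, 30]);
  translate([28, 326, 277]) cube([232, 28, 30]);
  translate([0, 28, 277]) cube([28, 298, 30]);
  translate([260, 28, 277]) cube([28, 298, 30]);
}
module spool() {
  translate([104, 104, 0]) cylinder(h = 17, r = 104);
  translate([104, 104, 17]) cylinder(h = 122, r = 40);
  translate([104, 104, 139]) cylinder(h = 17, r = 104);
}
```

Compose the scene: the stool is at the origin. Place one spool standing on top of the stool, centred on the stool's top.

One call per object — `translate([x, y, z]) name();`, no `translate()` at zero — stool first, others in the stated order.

stool();
translate([40, 73, 431]) spool();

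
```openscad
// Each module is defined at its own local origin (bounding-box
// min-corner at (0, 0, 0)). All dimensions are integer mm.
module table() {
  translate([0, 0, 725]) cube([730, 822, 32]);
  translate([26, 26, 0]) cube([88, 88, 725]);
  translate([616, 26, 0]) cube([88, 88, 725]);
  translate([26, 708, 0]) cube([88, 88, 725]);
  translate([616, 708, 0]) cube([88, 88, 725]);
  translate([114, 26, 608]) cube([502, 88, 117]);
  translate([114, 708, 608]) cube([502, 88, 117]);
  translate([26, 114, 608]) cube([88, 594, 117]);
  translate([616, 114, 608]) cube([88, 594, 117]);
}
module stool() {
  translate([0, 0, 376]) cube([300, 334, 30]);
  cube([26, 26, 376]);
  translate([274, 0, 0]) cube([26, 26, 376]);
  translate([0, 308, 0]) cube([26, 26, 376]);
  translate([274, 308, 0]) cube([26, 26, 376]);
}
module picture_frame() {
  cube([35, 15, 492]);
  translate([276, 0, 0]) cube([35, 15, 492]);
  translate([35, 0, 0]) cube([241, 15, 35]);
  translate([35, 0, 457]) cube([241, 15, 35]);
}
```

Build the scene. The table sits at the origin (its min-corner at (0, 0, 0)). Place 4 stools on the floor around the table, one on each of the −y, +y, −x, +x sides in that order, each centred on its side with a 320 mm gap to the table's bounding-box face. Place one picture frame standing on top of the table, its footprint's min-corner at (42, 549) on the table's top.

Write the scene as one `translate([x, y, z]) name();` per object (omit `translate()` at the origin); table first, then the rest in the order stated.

table();
translate([215, -654, 0]) stool();
translate([215, 1142, 0]) stool();
translate([-620, 244, 0]) stool();
translate([1050, 244, 0]) stool();
translate([42, 549, 757]) picture_frame();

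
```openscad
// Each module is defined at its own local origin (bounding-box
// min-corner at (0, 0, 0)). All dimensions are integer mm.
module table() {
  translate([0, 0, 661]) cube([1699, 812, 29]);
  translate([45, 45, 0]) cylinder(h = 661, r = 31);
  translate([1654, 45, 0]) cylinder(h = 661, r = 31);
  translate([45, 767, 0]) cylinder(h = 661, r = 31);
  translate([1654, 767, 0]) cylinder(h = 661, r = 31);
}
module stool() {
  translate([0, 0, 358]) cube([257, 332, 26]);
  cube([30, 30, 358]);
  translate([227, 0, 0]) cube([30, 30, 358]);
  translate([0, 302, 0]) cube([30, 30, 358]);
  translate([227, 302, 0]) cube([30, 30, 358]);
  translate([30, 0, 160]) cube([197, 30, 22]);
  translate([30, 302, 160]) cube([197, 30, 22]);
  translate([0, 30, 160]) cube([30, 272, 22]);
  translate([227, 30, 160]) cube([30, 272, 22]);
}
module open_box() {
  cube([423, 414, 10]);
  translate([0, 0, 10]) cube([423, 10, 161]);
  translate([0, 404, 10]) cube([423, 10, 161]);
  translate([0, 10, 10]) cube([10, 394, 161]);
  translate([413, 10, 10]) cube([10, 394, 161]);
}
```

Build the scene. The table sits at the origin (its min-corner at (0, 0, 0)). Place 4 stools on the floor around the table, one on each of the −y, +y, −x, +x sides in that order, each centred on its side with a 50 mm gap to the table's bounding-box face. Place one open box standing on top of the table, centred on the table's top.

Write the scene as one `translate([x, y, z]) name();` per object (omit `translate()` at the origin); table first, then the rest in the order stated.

table();
translate([721, -382, 0]) stool();
translate([721, 862, 0]) stool();
translate([-307, 240, 0]) stool();
translate([1749, 240, 0]) stool();
translate([638, 199, 690]) open_box();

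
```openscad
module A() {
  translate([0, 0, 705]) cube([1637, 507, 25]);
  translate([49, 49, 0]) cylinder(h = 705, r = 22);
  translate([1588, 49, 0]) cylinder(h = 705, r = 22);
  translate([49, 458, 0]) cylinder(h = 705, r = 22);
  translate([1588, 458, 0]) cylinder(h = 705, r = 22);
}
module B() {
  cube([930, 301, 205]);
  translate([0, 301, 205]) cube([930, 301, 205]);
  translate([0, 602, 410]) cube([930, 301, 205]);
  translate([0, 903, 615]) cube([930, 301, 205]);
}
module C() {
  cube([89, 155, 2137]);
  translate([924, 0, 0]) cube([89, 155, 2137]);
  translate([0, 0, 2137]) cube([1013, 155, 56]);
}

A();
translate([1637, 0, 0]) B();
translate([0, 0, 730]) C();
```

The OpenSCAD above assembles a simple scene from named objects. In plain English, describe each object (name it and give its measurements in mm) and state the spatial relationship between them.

A is a table with a 1637×507 mm rectangular top, 25 mm thick, top surface at z = 730 mm, supported by four round legs of 44 mm diameter, each leg's bounding box inset 27 mm from the nearest pair of top edges, running from the floor.

B is a run of 4 identical solid stair steps. Each tread is 930×301 mm and each step block is 205 mm high. Step 1 rests on the floor; step k is offset from step 1 by (k−1)×301 mm in y and (k−1)×205 mm in z.

C is a rectangular door frame: two vertical jambs of 89×155 mm section, 2137 mm tall, with a clear opening 835 mm wide between their inner faces. A header 56 mm tall and 155 mm deep lies on top of the jambs and spans the full outside width.

The staircase is against the table's +x side, with their −y faces flush. The door frame is on top of the table.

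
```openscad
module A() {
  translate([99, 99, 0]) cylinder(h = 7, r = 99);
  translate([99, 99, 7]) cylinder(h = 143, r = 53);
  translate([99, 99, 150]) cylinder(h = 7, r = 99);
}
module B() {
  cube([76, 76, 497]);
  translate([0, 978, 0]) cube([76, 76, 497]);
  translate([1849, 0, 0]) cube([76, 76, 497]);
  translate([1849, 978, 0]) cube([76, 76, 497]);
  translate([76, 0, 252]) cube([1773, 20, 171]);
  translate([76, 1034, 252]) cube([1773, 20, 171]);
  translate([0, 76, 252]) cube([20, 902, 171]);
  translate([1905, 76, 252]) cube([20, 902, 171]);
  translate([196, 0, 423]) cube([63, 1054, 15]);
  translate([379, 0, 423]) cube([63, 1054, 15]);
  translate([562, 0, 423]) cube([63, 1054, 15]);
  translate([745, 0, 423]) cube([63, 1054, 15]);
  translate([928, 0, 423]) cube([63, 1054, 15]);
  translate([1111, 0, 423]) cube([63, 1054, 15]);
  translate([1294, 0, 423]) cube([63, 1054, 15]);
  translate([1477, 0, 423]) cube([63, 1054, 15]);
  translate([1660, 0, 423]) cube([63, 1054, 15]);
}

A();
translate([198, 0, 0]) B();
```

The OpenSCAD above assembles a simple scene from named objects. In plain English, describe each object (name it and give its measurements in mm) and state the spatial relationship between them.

A is a spool: two coaxial disc flanges of radius 99 mm and thickness 7 mm, joined by a core cylinder of radius 53 mm and height 143 mm. The lower flange rests on z = 0 and the three cylinders share a vertical axis.

B is a bed frame 1925 mm long (x) by 1054 mm wide (y). Four 76×76 mm corner posts, 497 mm tall, at the corners of the footprint. Four rails of 20 mm thickness and 171 mm height run between adjacent posts with their undersides at z = 252 mm, their outer faces flush with the outside of the frame (the two x-running rails run between the posts' inner faces; the two y-running rails run between the posts' inner faces). 9 slats, each 63 mm wide (x) and 15 mm thick, lie across the top of the two x-running rails, running the full 1054 mm width of the frame in y; the slats are evenly spaced along x between the inner faces of the end posts with equal gaps (rounded down to the nearest mm) at the −x end and between each pair — any rounding remainder accumulates at the +x end.

The bed frame is against the spool's +x side, with their −y faces flush.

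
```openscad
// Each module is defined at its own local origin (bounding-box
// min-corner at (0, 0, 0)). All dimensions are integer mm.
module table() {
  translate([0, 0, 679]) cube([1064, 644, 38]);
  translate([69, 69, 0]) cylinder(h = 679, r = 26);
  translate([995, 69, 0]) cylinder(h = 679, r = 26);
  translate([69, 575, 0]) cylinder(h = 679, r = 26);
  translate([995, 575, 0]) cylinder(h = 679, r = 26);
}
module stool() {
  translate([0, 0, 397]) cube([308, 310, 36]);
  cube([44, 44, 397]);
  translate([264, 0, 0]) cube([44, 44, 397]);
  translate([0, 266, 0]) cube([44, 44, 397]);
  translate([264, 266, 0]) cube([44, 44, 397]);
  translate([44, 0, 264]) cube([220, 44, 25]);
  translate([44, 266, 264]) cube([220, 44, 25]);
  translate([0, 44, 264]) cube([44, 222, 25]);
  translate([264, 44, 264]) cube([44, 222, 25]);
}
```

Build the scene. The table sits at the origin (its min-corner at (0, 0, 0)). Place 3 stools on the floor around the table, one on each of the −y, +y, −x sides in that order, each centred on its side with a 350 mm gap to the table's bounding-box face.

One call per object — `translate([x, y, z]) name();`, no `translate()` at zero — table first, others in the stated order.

table();
translate([378, -660, 0]) stool();
translate([378, 994, 0]) stool();
translate([-658, 167, 0]) stool();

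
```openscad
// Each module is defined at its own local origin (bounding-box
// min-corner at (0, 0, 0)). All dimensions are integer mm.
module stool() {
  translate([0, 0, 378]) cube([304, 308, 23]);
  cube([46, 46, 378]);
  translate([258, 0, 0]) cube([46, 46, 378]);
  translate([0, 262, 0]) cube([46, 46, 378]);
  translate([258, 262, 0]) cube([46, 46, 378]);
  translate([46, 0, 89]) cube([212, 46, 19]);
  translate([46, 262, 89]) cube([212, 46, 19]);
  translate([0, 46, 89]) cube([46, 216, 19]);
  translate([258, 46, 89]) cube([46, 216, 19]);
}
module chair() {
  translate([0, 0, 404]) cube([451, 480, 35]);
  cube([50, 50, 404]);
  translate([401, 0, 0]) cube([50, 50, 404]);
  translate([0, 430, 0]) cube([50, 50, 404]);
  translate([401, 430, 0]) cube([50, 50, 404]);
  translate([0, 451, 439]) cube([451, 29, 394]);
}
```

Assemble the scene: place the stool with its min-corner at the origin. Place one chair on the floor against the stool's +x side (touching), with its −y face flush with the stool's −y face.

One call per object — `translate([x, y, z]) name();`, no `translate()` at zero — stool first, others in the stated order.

stool();
translate([304, 0, 0]) chair();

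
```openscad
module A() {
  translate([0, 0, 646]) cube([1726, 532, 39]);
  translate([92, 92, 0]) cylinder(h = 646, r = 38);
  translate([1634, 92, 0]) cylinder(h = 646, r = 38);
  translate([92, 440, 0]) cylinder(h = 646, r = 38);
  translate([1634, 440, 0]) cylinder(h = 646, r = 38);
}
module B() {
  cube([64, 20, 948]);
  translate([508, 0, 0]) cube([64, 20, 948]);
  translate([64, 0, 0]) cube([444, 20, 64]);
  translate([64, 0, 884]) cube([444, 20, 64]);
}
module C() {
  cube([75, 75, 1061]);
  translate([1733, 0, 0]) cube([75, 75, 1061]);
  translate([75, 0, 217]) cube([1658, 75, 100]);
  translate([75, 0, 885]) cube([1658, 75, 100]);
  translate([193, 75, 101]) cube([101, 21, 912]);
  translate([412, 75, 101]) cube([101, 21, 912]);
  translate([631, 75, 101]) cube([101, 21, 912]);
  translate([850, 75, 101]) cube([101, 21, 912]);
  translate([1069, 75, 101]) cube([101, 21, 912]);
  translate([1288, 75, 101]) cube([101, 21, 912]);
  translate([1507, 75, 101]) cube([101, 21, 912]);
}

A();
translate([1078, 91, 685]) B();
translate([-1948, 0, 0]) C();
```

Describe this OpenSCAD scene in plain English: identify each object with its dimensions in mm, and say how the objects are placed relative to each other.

A is a table: top 1726 mm (x) × 532 mm (y), 39 mm thick, upper face at z = 685 mm, on four round legs of 76 mm diameter, each leg's bounding box inset 54 mm from the nearest pair of top edges, running from z = 0 to the bottom of the top.

B is a rectangular picture frame lying in the x–z plane (depth along y). The opening is 444 mm wide (x) by 820 mm tall (z), surrounded by a border 64 mm wide on all four sides. The frame is 20 mm deep and is made of two full-height vertical stiles with two horizontal rails fitted between them.

C is a fence section. Two 75×75 mm posts, 1061 mm tall, stand on the floor with a clear span of 1658 mm between their inner faces. Two horizontal rails of 75×100 mm section span the gap between the posts with their undersides at z = 217 mm and z = 885 mm, flush with the posts' −y face. 7 pickets, each 101 mm wide, 21 mm thick and 912 mm tall, are fixed to the +y face of the rails with their bottoms at z = 101 mm, evenly spaced across the span with equal gaps (rounded down to the nearest mm) at the −x end and between each pair — any rounding remainder accumulates at the +x end.

The picture frame is on top of the table. The fence section is on the floor beside the table on its −x side.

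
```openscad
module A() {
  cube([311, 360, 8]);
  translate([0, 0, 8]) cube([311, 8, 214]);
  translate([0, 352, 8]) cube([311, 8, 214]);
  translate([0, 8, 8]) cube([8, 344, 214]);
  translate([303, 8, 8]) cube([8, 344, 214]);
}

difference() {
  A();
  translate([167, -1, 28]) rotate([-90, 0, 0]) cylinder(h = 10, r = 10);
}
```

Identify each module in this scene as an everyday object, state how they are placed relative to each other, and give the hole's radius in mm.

The subtracted cylinder has r = 10 mm.

A is an open box. The open box has a circular hole through its front wall. The hole's radius is 10 mm.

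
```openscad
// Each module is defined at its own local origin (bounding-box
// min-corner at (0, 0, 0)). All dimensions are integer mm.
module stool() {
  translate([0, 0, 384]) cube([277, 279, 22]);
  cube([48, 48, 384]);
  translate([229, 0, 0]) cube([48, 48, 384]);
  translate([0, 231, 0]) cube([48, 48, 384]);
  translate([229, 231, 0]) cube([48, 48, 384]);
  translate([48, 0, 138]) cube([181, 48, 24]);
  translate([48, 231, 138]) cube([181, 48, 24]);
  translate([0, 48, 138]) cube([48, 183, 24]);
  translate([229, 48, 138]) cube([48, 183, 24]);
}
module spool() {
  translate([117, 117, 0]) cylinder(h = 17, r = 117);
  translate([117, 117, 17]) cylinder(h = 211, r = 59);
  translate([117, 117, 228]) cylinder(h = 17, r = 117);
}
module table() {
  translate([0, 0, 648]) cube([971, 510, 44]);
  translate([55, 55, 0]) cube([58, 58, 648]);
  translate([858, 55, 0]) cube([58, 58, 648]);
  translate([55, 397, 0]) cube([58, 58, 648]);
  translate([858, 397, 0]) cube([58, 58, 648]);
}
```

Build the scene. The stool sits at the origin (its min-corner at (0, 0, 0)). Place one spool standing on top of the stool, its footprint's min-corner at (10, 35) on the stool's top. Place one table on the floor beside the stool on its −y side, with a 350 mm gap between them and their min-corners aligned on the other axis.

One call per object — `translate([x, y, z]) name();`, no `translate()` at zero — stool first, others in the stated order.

stool();
translate([10, 35, 406]) spool();
translate([0, -860, 0]) table();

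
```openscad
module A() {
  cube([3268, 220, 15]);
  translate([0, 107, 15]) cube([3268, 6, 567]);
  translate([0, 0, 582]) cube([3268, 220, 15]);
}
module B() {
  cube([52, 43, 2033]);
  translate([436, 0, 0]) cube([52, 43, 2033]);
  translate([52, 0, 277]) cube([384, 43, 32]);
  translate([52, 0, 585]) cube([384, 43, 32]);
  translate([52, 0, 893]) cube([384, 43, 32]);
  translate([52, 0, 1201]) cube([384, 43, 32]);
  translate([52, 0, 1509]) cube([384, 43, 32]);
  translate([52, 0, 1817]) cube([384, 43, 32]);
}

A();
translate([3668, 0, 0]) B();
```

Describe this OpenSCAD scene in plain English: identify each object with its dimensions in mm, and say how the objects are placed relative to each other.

A is an I-beam lying along x, 3268 mm long. Overall section height 597 mm. Two flanges 220 mm wide (y) and 15 mm thick, one on the floor and one at the top; a web 6 mm thick runs between them, centred on the flange width.

B is a straight ladder. Two 52×43 mm vertical rails, 2033 mm tall, stand 488 mm apart (outside-to-outside) with their front faces coplanar on the −y side. 6 rungs, each 43 mm deep and 32 mm tall, span between the inner faces of the rails, front faces flush with the rails. The lowest rung's underside is at z = 277 mm and rungs are spaced 308 mm apart (underside to underside).

The ladder is on the floor beside the I-beam on its +x side.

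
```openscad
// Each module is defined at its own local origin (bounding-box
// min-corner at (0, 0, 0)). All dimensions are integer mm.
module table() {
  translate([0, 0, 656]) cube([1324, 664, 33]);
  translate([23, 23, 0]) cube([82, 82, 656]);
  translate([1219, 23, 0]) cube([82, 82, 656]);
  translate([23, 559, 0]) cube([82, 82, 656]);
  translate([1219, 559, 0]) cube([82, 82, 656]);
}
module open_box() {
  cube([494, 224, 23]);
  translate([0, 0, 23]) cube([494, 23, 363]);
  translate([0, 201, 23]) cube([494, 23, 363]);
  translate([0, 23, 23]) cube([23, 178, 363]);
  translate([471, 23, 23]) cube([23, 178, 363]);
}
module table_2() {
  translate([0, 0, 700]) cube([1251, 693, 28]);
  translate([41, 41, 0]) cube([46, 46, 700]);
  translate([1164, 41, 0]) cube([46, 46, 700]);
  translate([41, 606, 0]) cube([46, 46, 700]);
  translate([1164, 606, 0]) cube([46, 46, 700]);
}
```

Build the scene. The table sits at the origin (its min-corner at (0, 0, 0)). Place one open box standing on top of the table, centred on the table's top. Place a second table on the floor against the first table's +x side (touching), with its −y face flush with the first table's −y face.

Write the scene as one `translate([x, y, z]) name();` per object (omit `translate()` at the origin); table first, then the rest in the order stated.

table();
translate([415, 220, 689]) open_box();
translate([1324, 0, 0]) table_2();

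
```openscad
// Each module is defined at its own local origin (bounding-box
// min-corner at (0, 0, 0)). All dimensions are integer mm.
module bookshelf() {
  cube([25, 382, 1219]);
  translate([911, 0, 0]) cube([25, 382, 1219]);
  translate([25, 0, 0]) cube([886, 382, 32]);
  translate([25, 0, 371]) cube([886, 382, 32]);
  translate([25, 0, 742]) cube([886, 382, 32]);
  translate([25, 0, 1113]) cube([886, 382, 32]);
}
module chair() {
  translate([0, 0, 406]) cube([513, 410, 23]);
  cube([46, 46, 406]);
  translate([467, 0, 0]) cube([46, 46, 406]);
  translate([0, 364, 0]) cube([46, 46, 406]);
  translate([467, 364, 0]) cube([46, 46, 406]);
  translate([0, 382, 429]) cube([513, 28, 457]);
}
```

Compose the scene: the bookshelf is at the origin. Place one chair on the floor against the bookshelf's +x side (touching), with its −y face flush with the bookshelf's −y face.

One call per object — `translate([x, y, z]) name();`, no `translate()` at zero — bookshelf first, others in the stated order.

bookshelf();
translate([936, 0, 0]) chair();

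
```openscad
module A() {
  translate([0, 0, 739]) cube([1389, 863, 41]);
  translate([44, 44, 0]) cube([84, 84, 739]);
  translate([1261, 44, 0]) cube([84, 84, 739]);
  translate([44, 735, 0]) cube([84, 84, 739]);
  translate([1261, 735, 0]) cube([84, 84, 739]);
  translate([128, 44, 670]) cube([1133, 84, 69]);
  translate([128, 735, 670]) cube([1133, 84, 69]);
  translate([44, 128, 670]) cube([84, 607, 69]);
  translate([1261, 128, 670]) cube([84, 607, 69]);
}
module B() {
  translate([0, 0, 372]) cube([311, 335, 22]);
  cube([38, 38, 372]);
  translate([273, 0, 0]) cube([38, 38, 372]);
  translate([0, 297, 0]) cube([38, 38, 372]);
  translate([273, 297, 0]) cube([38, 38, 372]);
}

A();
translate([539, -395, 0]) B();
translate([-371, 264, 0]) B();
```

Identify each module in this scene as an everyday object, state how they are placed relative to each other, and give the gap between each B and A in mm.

Each stool's nearest face is 60 mm from the table's bounding box.

A is a table. B is a stool. Two stools sit around the table at the −y, −x sides. The gap between each stool and the table is 60 mm.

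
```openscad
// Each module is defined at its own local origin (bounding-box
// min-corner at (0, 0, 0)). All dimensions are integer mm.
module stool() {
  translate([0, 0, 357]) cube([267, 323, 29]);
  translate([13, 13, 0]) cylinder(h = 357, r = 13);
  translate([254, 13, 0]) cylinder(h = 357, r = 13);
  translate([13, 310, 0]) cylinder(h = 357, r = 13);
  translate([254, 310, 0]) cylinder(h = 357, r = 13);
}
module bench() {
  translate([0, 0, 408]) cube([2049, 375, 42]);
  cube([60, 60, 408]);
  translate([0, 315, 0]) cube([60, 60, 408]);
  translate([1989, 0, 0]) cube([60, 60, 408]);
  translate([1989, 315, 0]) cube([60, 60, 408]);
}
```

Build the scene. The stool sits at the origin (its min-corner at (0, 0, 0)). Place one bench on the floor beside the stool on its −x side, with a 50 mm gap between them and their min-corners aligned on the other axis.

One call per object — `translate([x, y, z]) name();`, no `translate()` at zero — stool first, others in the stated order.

stool();
translate([-2099, 0, 0]) bench();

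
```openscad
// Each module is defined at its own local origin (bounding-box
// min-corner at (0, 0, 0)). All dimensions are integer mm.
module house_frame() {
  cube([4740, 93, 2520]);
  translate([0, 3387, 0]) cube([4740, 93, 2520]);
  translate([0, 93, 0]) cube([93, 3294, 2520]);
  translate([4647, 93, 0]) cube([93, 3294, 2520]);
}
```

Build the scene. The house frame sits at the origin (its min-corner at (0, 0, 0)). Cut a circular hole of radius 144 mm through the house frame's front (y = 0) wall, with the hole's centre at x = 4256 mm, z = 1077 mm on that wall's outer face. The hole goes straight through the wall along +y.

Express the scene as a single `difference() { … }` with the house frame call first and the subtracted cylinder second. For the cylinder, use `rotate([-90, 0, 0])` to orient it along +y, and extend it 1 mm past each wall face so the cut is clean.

difference() {
  house_frame();
  translate([4256, -1, 1077]) rotate([-90, 0, 0]) cylinder(h = 95, r = 144);
}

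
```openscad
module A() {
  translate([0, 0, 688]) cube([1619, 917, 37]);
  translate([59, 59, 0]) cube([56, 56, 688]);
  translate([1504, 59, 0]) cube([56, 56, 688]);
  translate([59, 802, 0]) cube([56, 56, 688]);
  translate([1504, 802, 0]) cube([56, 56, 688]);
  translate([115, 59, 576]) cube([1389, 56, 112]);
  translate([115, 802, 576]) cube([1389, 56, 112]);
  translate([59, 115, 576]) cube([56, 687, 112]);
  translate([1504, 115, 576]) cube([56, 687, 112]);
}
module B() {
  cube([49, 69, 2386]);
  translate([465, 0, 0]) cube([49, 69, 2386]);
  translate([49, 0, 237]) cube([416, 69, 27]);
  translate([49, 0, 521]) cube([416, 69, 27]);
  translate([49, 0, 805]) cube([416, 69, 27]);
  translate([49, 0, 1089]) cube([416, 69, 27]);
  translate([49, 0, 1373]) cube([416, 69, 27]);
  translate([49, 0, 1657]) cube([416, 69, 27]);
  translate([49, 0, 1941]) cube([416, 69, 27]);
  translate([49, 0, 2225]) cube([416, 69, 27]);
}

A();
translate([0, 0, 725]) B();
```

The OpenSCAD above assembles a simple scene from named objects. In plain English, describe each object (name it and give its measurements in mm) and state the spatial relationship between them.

A is a table with a 1619×917 mm rectangular top, 37 mm thick, top surface at z = 725 mm, supported by four 56×56 mm square legs, each inset 59 mm from the nearest pair of top edges, running from the floor. Four apron rails, 56 mm thick and 112 mm tall, run between adjacent legs with their top edges flush with the underside of the top and their outer faces flush with the legs' outer faces.

B is a straight ladder. Two 49×69 mm vertical rails, 2386 mm tall, stand 514 mm apart (outside-to-outside) with their front faces coplanar on the −y side. 8 rungs, each 69 mm deep and 27 mm tall, span between the inner faces of the rails, front faces flush with the rails. The lowest rung's underside is at z = 237 mm and rungs are spaced 284 mm apart (underside to underside).

The ladder is on top of the table.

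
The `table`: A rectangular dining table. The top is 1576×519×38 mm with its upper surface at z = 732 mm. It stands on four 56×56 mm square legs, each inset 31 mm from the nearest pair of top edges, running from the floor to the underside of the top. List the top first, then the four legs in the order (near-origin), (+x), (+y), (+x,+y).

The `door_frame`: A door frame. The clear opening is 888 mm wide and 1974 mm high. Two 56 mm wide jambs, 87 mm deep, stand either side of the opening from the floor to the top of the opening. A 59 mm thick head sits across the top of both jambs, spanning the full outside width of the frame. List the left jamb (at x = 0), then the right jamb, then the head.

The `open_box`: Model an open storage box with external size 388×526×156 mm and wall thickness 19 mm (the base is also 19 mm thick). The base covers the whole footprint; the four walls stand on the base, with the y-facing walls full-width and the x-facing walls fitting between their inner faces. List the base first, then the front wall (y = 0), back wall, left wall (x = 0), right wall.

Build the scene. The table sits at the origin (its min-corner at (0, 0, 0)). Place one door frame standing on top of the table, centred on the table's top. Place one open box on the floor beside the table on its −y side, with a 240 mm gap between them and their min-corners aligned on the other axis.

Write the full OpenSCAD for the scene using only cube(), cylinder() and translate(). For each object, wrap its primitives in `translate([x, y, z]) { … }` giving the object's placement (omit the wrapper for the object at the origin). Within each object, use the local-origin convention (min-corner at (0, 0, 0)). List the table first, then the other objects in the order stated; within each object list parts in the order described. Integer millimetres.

translate([0, 0, 694]) cube([1576, 519, 38]);
translate([31, 31, 0]) cube([56, 56, 694]);
translate([1489, 31, 0]) cube([56, 56, 694]);
translate([31, 432, 0]) cube([56, 56, 694]);
translate([1489, 432, 0]) cube([56, 56, 694]);
translate([288, 216, 732]) {
  cube([56, 87, 1974]);
  translate([944, 0, 0]) cube([56, 87, 1974]);
  translate([0, 0, 1974]) cube([1000, 87, 59]);
}
translate([0, -766, 0]) {
  cube([388, 526, 19]);
  translate([0, 0, 19]) cube([388, 19, 137]);
  translate([0, 507, 19]) cube([388, 19, 137]);
  translate([0, 19, 19]) cube([19, 488, 137]);
  translate([369, 19, 19]) cube([19, 488, 137]);
}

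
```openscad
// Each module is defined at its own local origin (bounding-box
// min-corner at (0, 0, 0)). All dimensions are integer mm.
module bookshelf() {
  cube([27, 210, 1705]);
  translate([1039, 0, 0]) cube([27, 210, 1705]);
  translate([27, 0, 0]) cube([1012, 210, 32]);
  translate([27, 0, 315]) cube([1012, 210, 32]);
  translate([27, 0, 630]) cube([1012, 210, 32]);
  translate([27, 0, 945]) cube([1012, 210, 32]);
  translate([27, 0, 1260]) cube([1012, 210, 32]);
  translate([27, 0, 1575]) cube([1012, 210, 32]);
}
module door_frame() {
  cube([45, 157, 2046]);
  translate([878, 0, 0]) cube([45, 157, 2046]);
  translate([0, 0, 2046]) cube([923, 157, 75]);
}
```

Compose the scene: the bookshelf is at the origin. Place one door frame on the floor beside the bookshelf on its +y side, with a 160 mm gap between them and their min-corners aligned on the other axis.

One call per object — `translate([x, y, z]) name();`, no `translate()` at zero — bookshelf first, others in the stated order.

bookshelf();
translate([0, 370, 0]) door_frame();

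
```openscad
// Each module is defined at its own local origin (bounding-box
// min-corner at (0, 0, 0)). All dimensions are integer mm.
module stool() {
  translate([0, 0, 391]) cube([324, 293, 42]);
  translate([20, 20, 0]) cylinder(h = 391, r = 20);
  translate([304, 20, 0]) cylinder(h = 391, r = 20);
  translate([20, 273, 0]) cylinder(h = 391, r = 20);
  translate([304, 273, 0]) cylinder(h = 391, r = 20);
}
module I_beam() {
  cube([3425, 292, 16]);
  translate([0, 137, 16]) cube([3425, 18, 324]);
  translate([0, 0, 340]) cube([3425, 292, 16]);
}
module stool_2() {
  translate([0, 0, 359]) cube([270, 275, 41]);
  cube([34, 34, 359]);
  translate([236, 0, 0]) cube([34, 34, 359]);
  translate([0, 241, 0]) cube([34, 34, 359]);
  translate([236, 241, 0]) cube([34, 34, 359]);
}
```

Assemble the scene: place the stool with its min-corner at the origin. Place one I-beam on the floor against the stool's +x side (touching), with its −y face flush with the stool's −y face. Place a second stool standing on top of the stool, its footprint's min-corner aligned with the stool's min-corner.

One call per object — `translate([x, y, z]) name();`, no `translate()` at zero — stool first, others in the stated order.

stool();
translate([324, 0, 0]) I_beam();
translate([0, 0, 433]) stool_2();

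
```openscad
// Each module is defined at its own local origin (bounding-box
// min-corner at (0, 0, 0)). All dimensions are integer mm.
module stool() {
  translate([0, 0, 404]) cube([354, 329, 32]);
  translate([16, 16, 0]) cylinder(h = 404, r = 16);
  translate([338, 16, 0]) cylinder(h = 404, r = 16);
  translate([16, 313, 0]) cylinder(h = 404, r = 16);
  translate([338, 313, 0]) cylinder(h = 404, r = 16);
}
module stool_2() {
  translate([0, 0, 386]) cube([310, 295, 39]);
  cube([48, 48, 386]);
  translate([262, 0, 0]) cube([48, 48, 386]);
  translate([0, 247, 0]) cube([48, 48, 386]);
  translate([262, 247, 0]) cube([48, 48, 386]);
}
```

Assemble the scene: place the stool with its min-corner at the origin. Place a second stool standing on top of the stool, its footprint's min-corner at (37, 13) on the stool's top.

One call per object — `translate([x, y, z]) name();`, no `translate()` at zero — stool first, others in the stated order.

stool();
translate([37, 13, 436]) stool_2();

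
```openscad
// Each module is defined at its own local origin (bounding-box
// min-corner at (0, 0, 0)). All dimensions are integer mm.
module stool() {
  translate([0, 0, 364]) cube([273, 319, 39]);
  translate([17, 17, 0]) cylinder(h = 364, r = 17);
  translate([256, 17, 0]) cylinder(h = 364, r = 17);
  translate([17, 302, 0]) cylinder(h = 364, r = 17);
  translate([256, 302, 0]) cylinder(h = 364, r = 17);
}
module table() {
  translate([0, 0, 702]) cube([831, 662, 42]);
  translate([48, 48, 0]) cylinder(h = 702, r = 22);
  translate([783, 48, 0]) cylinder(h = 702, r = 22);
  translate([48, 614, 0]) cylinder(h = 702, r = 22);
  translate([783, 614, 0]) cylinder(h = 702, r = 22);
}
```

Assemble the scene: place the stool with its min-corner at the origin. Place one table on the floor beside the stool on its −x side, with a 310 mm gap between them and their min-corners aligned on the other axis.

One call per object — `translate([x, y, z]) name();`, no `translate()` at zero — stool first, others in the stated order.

stool();
translate([-1141, 0, 0]) table();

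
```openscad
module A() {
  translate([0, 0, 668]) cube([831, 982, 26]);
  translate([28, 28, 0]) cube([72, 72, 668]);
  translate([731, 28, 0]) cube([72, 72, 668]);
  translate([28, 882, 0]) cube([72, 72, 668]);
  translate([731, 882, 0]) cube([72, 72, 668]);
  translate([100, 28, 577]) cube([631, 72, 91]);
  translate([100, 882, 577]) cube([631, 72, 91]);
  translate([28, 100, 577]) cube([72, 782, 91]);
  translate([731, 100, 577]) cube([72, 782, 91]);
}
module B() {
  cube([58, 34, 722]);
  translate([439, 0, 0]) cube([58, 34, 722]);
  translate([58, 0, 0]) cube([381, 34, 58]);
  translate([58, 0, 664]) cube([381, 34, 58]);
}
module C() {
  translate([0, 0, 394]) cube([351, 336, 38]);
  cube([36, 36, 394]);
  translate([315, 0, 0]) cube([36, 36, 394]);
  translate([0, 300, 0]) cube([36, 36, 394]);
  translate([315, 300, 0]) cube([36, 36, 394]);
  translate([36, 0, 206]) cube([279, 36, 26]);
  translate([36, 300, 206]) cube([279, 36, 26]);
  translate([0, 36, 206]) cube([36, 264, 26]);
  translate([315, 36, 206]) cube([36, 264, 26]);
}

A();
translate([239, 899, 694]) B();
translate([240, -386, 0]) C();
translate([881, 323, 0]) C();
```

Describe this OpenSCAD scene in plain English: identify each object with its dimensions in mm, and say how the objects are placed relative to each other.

A is a rectangular dining table. The top is 831×982×26 mm with its upper surface at z = 694 mm. It stands on four 72×72 mm square legs, each inset 28 mm from the nearest pair of top edges, running from the floor to the underside of the top. Four apron rails, 72 mm thick and 91 mm tall, run between adjacent legs with their top edges flush with the underside of the top and their outer faces flush with the legs' outer faces.

B is a picture frame with a 381×606 mm rectangular opening (x by z) and a uniform 58 mm border on every side. Frame depth is 34 mm along y. It is built from two vertical stiles running the full outside height and two horizontal rails spanning the gap between the stiles.

C is a four-legged stool. The seat is a 351×336×38 mm slab whose top surface is at z = 432 mm; four square legs, each 36×36 mm in cross-section, run from the floor (z = 0) to the underside of the seat, each flush with a corner of the seat. Four stretchers, 36 mm wide and 26 mm tall, connect adjacent legs with their undersides at z = 206 mm, each running between the inner faces of the legs it joins and aligned with the legs' outer faces on the other axis.

The picture frame is on top of the table. Two stools sit around the table at the −y, +x sides.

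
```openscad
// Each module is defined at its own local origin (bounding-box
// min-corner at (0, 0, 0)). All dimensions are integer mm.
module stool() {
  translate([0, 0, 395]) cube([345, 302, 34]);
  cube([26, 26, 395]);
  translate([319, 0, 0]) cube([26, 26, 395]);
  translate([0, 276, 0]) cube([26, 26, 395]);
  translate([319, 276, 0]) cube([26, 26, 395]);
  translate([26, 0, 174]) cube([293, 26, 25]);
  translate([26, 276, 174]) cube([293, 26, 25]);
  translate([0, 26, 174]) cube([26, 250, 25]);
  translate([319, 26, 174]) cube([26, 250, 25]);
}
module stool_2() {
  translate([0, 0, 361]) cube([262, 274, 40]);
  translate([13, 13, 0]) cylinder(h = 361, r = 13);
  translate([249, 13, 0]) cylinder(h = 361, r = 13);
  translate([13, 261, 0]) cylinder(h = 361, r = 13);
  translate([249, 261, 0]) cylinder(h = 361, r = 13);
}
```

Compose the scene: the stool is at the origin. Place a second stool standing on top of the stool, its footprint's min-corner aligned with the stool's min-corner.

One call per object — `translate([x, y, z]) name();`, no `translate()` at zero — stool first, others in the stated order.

stool();
translate([0, 0, 429]) stool_2();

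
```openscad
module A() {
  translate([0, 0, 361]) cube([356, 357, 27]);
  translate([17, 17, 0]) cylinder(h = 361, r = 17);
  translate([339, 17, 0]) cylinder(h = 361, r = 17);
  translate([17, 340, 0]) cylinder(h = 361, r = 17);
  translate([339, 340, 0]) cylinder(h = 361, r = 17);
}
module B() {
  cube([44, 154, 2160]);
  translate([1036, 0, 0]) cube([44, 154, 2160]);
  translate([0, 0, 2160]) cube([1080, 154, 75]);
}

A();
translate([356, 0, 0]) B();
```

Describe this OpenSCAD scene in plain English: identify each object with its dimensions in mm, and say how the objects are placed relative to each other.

A is a four-legged stool. The seat is a 356×357×27 mm slab whose top surface is at z = 388 mm; four round legs, each 34 mm in diameter, run from the floor (z = 0) to the underside of the seat, each leg's axis is inset half a diameter from the nearest pair of seat edges (so the leg's bounding box is flush with the corner).

B is a rectangular door frame: two vertical jambs of 44×154 mm section, 2160 mm tall, with a clear opening 992 mm wide between their inner faces. A header 75 mm tall and 154 mm deep lies on top of the jambs and spans the full outside width.

The door frame is against the stool's +x side, with their −y faces flush.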